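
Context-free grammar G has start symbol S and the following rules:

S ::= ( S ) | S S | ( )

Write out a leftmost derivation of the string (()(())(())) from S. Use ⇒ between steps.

S ⇒ (S) ⇒ (SS) ⇒ (SSS) ⇒ (()SS) ⇒ (()(S)S) ⇒ (()(())S) ⇒ (()(())(S)) ⇒ (()(())(()))

S ⇒ (S)   [S ::= ( S )]
(S) ⇒ (SS)   [S ::= S S]
(SS) ⇒ (SSS)   [S ::= S S]
(SSS) ⇒ (()SS)   [S ::= ( )]
(()SS) ⇒ (()(S)S)   [S ::= ( S )]
(()(S)S) ⇒ (()(())S)   [S ::= ( )]
(()(())S) ⇒ (()(())(S))   [S ::= ( S )]
(()(())(S)) ⇒ (()(())(()))   [S ::= ( )]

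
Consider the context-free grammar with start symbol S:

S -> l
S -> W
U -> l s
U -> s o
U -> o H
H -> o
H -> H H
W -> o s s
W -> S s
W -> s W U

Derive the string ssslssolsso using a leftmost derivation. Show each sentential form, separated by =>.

S => W => sWU => ssWUU => sssWUUU => sssSsUUU => ssslsUUU => ssslssoUU => ssslssolsU => ssslssolsso

S => W   [S -> W]
W => sWU   [W -> s W U]
sWU => ssWUU   [W -> s W U]
ssWUU => sssWUUU   [W -> s W U]
sssWUUU => sssSsUUU   [W -> S s]
sssSsUUU => ssslsUUU   [S -> l]
ssslsUUU => ssslssoUU   [U -> s o]
ssslssoUU => ssslssolsU   [U -> l s]
ssslssolsU => ssslssolsso   [U -> s o]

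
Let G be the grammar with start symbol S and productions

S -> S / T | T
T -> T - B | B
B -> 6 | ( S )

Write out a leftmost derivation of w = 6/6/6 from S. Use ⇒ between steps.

S ⇒ S/T   [S -> S / T]
S/T ⇒ S/T/T   [S -> S / T]
S/T/T ⇒ T/T/T   [S -> T]
T/T/T ⇒ B/T/T   [T -> B]
B/T/T ⇒ 6/T/T   [B -> 6]
6/T/T ⇒ 6/B/T   [T -> B]
6/B/T ⇒ 6/6/T   [B -> 6]
6/6/T ⇒ 6/6/B   [T -> B]
6/6/B ⇒ 6/6/6   [B -> 6]

S⇒S/T⇒S/T/T⇒T/T/T⇒B/T/T⇒6/T/T⇒6/B/T⇒6/6/T⇒6/6/B⇒6/6/6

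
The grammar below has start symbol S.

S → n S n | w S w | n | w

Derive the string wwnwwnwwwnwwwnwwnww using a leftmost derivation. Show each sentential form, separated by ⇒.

S⇒wSw⇒wwSww⇒wwnSnww⇒wwnwSwnww⇒wwnwwSwwnww⇒wwnwwnSnwwnww⇒wwnwwnwSwnwwnww⇒wwnwwnwwSwwnwwnww⇒wwnwwnwwwSwwwnwwnww⇒wwnwwnwwwnwwwnwwnww

S ⇒ wSw   [S → w S w]
wSw ⇒ wwSww   [S → w S w]
wwSww ⇒ wwnSnww   [S → n S n]
wwnSnww ⇒ wwnwSwnww   [S → w S w]
wwnwSwnww ⇒ wwnwwSwwnww   [S → w S w]
wwnwwSwwnww ⇒ wwnwwnSnwwnww   [S → n S n]
wwnwwnSnwwnww ⇒ wwnwwnwSwnwwnww   [S → w S w]
wwnwwnwSwnwwnww ⇒ wwnwwnwwSwwnwwnww   [S → w S w]
wwnwwnwwSwwnwwnww ⇒ wwnwwnwwwSwwwnwwnww   [S → w S w]
wwnwwnwwwSwwwnwwnww ⇒ wwnwwnwwwnwwwnwwnww   [S → n]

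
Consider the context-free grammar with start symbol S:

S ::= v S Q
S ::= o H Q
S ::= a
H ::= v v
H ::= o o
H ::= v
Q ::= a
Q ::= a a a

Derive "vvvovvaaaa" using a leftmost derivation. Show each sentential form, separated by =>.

S => vSQ   [S ::= v S Q]
vSQ => vvSQQ   [S ::= v S Q]
vvSQQ => vvvSQQQ   [S ::= v S Q]
vvvSQQQ => vvvoHQQQQ   [S ::= o H Q]
vvvoHQQQQ => vvvovvQQQQ   [H ::= v v]
vvvovvQQQQ => vvvovvaQQQ   [Q ::= a]
vvvovvaQQQ => vvvovvaaQQ   [Q ::= a]
vvvovvaaQQ => vvvovvaaaQ   [Q ::= a]
vvvovvaaaQ => vvvovvaaaa   [Q ::= a]

S => vSQ => vvSQQ => vvvSQQQ => vvvoHQQQQ => vvvovvQQQQ => vvvovvaQQQ => vvvovvaaQQ => vvvovvaaaQ => vvvovvaaaa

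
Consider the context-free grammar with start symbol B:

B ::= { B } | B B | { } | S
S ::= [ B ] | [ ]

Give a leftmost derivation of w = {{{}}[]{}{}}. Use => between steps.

B => {B} => {BB} => {BBB} => {{B}BB} => {{{}}BB} => {{{}}BBB} => {{{}}SBB} => {{{}}[]BB} => {{{}}[]{}B} => {{{}}[]{}{}}

B => {B}   [B ::= { B }]
{B} => {BB}   [B ::= B B]
{BB} => {BBB}   [B ::= B B]
{BBB} => {{B}BB}   [B ::= { B }]
{{B}BB} => {{{}}BB}   [B ::= { }]
{{{}}BB} => {{{}}BBB}   [B ::= B B]
{{{}}BBB} => {{{}}SBB}   [B ::= S]
{{{}}SBB} => {{{}}[]BB}   [S ::= [ ]]
{{{}}[]BB} => {{{}}[]{}B}   [B ::= { }]
{{{}}[]{}B} => {{{}}[]{}{}}   [B ::= { }]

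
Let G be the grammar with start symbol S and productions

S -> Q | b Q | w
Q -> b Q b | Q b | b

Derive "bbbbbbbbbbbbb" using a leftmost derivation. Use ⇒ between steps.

S ⇒ Q   [S -> Q]
Q ⇒ Qb   [Q -> Q b]
Qb ⇒ bQbb   [Q -> b Q b]
bQbb ⇒ bQbbb   [Q -> Q b]
bQbbb ⇒ bbQbbbb   [Q -> b Q b]
bbQbbbb ⇒ bbQbbbbb   [Q -> Q b]
bbQbbbbb ⇒ bbbQbbbbbb   [Q -> b Q b]
bbbQbbbbbb ⇒ bbbbQbbbbbbb   [Q -> b Q b]
bbbbQbbbbbbb ⇒ bbbbQbbbbbbbb   [Q -> Q b]
bbbbQbbbbbbbb ⇒ bbbbbbbbbbbbb   [Q -> b]

S ⇒ Q ⇒ Qb ⇒ bQbb ⇒ bQbbb ⇒ bbQbbbb ⇒ bbQbbbbb ⇒ bbbQbbbbbb ⇒ bbbbQbbbbbbb ⇒ bbbbQbbbbbbbb ⇒ bbbbbbbbbbbbb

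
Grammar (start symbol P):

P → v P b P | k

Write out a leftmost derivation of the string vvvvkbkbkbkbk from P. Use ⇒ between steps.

P ⇒ vPbP ⇒ vvPbPbP ⇒ vvvPbPbPbP ⇒ vvvvPbPbPbPbP ⇒ vvvvkbPbPbPbP ⇒ vvvvkbkbPbPbP ⇒ vvvvkbkbkbPbP ⇒ vvvvkbkbkbkbP ⇒ vvvvkbkbkbkbk

P ⇒ vPbP   [P → v P b P]
vPbP ⇒ vvPbPbP   [P → v P b P]
vvPbPbP ⇒ vvvPbPbPbP   [P → v P b P]
vvvPbPbPbP ⇒ vvvvPbPbPbPbP   [P → v P b P]
vvvvPbPbPbPbP ⇒ vvvvkbPbPbPbP   [P → k]
vvvvkbPbPbPbP ⇒ vvvvkbkbPbPbP   [P → k]
vvvvkbkbPbPbP ⇒ vvvvkbkbkbPbP   [P → k]
vvvvkbkbkbPbP ⇒ vvvvkbkbkbkbP   [P → k]
vvvvkbkbkbkbP ⇒ vvvvkbkbkbkbk   [P → k]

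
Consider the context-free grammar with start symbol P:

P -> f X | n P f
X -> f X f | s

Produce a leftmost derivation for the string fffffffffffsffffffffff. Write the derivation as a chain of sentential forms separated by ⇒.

P ⇒ fX   [P -> f X]
fX ⇒ ffXf   [X -> f X f]
ffXf ⇒ fffXff   [X -> f X f]
fffXff ⇒ ffffXfff   [X -> f X f]
ffffXfff ⇒ fffffXffff   [X -> f X f]
fffffXffff ⇒ ffffffXfffff   [X -> f X f]
ffffffXfffff ⇒ fffffffXffffff   [X -> f X f]
fffffffXffffff ⇒ ffffffffXfffffff   [X -> f X f]
ffffffffXfffffff ⇒ fffffffffXffffffff   [X -> f X f]
fffffffffXffffffff ⇒ ffffffffffXfffffffff   [X -> f X f]
ffffffffffXfffffffff ⇒ fffffffffffXffffffffff   [X -> f X f]
fffffffffffXffffffffff ⇒ fffffffffffsffffffffff   [X -> s]

P ⇒ fX ⇒ ffXf ⇒ fffXff ⇒ ffffXfff ⇒ fffffXffff ⇒ ffffffXfffff ⇒ fffffffXffffff ⇒ ffffffffXfffffff ⇒ fffffffffXffffffff ⇒ ffffffffffXfffffffff ⇒ fffffffffffXffffffffff ⇒ fffffffffffsffffffffff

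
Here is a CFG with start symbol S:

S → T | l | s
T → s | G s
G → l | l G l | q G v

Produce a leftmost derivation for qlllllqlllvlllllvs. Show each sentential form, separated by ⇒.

S ⇒ T ⇒ Gs ⇒ qGvs ⇒ qlGlvs ⇒ qllGllvs ⇒ qlllGlllvs ⇒ qllllGllllvs ⇒ qlllllGlllllvs ⇒ qlllllqGvlllllvs ⇒ qlllllqlGlvlllllvs ⇒ qlllllqlllvlllllvs

S ⇒ T   [S → T]
T ⇒ Gs   [T → G s]
Gs ⇒ qGvs   [G → q G v]
qGvs ⇒ qlGlvs   [G → l G l]
qlGlvs ⇒ qllGllvs   [G → l G l]
qllGllvs ⇒ qlllGlllvs   [G → l G l]
qlllGlllvs ⇒ qllllGllllvs   [G → l G l]
qllllGllllvs ⇒ qlllllGlllllvs   [G → l G l]
qlllllGlllllvs ⇒ qlllllqGvlllllvs   [G → q G v]
qlllllqGvlllllvs ⇒ qlllllqlGlvlllllvs   [G → l G l]
qlllllqlGlvlllllvs ⇒ qlllllqlllvlllllvs   [G → l]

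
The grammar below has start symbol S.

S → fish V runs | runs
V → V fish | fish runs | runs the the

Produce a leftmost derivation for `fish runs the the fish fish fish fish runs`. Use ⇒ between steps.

S ⇒ fish V runs ⇒ fish V fish runs ⇒ fish V fish fish runs ⇒ fish V fish fish fish runs ⇒ fish V fish fish fish fish runs ⇒ fish runs the the fish fish fish fish runs

S ⇒ fish V runs   [S → fish V runs]
fish V runs ⇒ fish V fish runs   [V → V fish]
fish V fish runs ⇒ fish V fish fish runs   [V → V fish]
fish V fish fish runs ⇒ fish V fish fish fish runs   [V → V fish]
fish V fish fish fish runs ⇒ fish V fish fish fish fish runs   [V → V fish]
fish V fish fish fish fish runs ⇒ fish runs the the fish fish fish fish runs   [V → runs the the]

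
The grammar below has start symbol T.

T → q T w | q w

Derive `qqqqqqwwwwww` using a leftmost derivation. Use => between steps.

T => qTw   [T → q T w]
qTw => qqTww   [T → q T w]
qqTww => qqqTwww   [T → q T w]
qqqTwww => qqqqTwwww   [T → q T w]
qqqqTwwww => qqqqqTwwwww   [T → q T w]
qqqqqTwwwww => qqqqqqwwwwww   [T → q w]

T => qTw => qqTww => qqqTwww => qqqqTwwww => qqqqqTwwwww => qqqqqqwwwwww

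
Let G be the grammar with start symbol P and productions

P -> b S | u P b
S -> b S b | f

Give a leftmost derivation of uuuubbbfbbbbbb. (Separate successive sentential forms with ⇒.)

P ⇒ uPb   [P -> u P b]
uPb ⇒ uuPbb   [P -> u P b]
uuPbb ⇒ uuuPbbb   [P -> u P b]
uuuPbbb ⇒ uuuuPbbbb   [P -> u P b]
uuuuPbbbb ⇒ uuuubSbbbb   [P -> b S]
uuuubSbbbb ⇒ uuuubbSbbbbb   [S -> b S b]
uuuubbSbbbbb ⇒ uuuubbbSbbbbbb   [S -> b S b]
uuuubbbSbbbbbb ⇒ uuuubbbfbbbbbb   [S -> f]

P ⇒ uPb ⇒ uuPbb ⇒ uuuPbbb ⇒ uuuuPbbbb ⇒ uuuubSbbbb ⇒ uuuubbSbbbbb ⇒ uuuubbbSbbbbbb ⇒ uuuubbbfbbbbbb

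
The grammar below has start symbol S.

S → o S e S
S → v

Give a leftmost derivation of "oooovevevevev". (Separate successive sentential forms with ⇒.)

S ⇒ oSeS ⇒ ooSeSeS ⇒ oooSeSeSeS ⇒ ooooSeSeSeSeS ⇒ ooooveSeSeSeS ⇒ ooooveveSeSeS ⇒ ooooveveveSeS ⇒ ooooveveveveS ⇒ oooovevevevev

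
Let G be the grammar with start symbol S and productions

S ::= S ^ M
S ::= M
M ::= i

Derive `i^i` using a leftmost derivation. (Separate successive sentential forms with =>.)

S => S^M   [S ::= S ^ M]
S^M => M^M   [S ::= M]
M^M => i^M   [M ::= i]
i^M => i^i   [M ::= i]

S=>S^M=>M^M=>i^M=>i^i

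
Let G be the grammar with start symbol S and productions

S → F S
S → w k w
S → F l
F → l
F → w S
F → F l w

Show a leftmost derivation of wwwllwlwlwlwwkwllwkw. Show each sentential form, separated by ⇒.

S ⇒ FS   [S → F S]
FS ⇒ wSS   [F → w S]
wSS ⇒ wFlS   [S → F l]
wFlS ⇒ wwSlS   [F → w S]
wwSlS ⇒ wwFllS   [S → F l]
wwFllS ⇒ wwwSllS   [F → w S]
wwwSllS ⇒ wwwFSllS   [S → F S]
wwwFSllS ⇒ wwwFlwSllS   [F → F l w]
wwwFlwSllS ⇒ wwwFlwlwSllS   [F → F l w]
wwwFlwlwSllS ⇒ wwwFlwlwlwSllS   [F → F l w]
wwwFlwlwlwSllS ⇒ wwwFlwlwlwlwSllS   [F → F l w]
wwwFlwlwlwlwSllS ⇒ wwwllwlwlwlwSllS   [F → l]
wwwllwlwlwlwSllS ⇒ wwwllwlwlwlwwkwllS   [S → w k w]
wwwllwlwlwlwwkwllS ⇒ wwwllwlwlwlwwkwllwkw   [S → w k w]

S⇒FS⇒wSS⇒wFlS⇒wwSlS⇒wwFllS⇒wwwSllS⇒wwwFSllS⇒wwwFlwSllS⇒wwwFlwlwSllS⇒wwwFlwlwlwSllS⇒wwwFlwlwlwlwSllS⇒wwwllwlwlwlwSllS⇒wwwllwlwlwlwwkwllS⇒wwwllwlwlwlwwkwllwkw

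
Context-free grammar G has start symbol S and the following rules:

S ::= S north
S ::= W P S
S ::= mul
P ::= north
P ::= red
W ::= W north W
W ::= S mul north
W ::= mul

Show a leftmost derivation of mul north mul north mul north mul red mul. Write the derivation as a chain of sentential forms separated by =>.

S => W P S   [S ::= W P S]
W P S => W north W P S   [W ::= W north W]
W north W P S => W north W north W P S   [W ::= W north W]
W north W north W P S => mul north W north W P S   [W ::= mul]
mul north W north W P S => mul north W north W north W P S   [W ::= W north W]
mul north W north W north W P S => mul north mul north W north W P S   [W ::= mul]
mul north mul north W north W P S => mul north mul north mul north W P S   [W ::= mul]
mul north mul north mul north W P S => mul north mul north mul north mul P S   [W ::= mul]
mul north mul north mul north mul P S => mul north mul north mul north mul red S   [P ::= red]
mul north mul north mul north mul red S => mul north mul north mul north mul red mul   [S ::= mul]

S => W P S => W north W P S => W north W north W P S => mul north W north W P S => mul north W north W north W P S => mul north mul north W north W P S => mul north mul north mul north W P S => mul north mul north mul north mul P S => mul north mul north mul north mul red S => mul north mul north mul north mul red mul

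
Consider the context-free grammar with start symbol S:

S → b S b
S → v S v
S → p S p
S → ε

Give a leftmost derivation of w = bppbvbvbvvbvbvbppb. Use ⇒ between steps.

S⇒bSb⇒bpSpb⇒bppSppb⇒bppbSbppb⇒bppbvSvbppb⇒bppbvbSbvbppb⇒bppbvbvSvbvbppb⇒bppbvbvbSbvbvbppb⇒bppbvbvbvSvbvbvbppb⇒bppbvbvbvvbvbvbppb

S ⇒ bSb   [S → b S b]
bSb ⇒ bpSpb   [S → p S p]
bpSpb ⇒ bppSppb   [S → p S p]
bppSppb ⇒ bppbSbppb   [S → b S b]
bppbSbppb ⇒ bppbvSvbppb   [S → v S v]
bppbvSvbppb ⇒ bppbvbSbvbppb   [S → b S b]
bppbvbSbvbppb ⇒ bppbvbvSvbvbppb   [S → v S v]
bppbvbvSvbvbppb ⇒ bppbvbvbSbvbvbppb   [S → b S b]
bppbvbvbSbvbvbppb ⇒ bppbvbvbvSvbvbvbppb   [S → v S v]
bppbvbvbvSvbvbvbppb ⇒ bppbvbvbvvbvbvbppb   [S → ε]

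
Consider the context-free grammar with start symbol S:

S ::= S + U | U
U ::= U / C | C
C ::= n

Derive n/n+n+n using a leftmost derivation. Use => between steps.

S=>S+U=>S+U+U=>U+U+U=>U/C+U+U=>C/C+U+U=>n/C+U+U=>n/n+U+U=>n/n+C+U=>n/n+n+U=>n/n+n+C=>n/n+n+n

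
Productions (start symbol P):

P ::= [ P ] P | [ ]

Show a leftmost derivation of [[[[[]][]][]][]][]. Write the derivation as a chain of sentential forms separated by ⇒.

P⇒[P]P⇒[[P]P]P⇒[[[P]P]P]P⇒[[[[P]P]P]P]P⇒[[[[[]]P]P]P]P⇒[[[[[]][]]P]P]P⇒[[[[[]][]][]]P]P⇒[[[[[]][]][]][]]P⇒[[[[[]][]][]][]][]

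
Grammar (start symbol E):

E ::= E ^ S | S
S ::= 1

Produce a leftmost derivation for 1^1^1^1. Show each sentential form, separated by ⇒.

E ⇒ E^S   [E ::= E ^ S]
E^S ⇒ E^S^S   [E ::= E ^ S]
E^S^S ⇒ E^S^S^S   [E ::= E ^ S]
E^S^S^S ⇒ S^S^S^S   [E ::= S]
S^S^S^S ⇒ 1^S^S^S   [S ::= 1]
1^S^S^S ⇒ 1^1^S^S   [S ::= 1]
1^1^S^S ⇒ 1^1^1^S   [S ::= 1]
1^1^1^S ⇒ 1^1^1^1   [S ::= 1]

E ⇒ E^S ⇒ E^S^S ⇒ E^S^S^S ⇒ S^S^S^S ⇒ 1^S^S^S ⇒ 1^1^S^S ⇒ 1^1^1^S ⇒ 1^1^1^1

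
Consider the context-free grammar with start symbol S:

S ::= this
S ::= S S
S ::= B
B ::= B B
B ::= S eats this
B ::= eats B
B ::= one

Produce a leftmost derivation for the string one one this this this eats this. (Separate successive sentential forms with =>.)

S => B => S eats this => S S eats this => S S S eats this => S S S S eats this => B S S S eats this => B B S S S eats this => one B S S S eats this => one one S S S eats this => one one this S S eats this => one one this this S eats this => one one this this this eats this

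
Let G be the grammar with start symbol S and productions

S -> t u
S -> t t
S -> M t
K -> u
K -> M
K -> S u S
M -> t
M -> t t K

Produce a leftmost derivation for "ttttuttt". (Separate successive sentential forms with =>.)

S => Mt => ttKt => ttSuSt => ttMtuSt => ttttuSt => ttttuMtt => ttttuttt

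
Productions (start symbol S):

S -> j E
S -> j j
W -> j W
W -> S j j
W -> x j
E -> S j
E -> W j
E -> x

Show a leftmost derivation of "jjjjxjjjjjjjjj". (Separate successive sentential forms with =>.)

S => jE   [S -> j E]
jE => jSj   [E -> S j]
jSj => jjEj   [S -> j E]
jjEj => jjWjj   [E -> W j]
jjWjj => jjSjjjj   [W -> S j j]
jjSjjjj => jjjEjjjj   [S -> j E]
jjjEjjjj => jjjWjjjjj   [E -> W j]
jjjWjjjjj => jjjSjjjjjjj   [W -> S j j]
jjjSjjjjjjj => jjjjEjjjjjjj   [S -> j E]
jjjjEjjjjjjj => jjjjWjjjjjjjj   [E -> W j]
jjjjWjjjjjjjj => jjjjxjjjjjjjjj   [W -> x j]

S=>jE=>jSj=>jjEj=>jjWjj=>jjSjjjj=>jjjEjjjj=>jjjWjjjjj=>jjjSjjjjjjj=>jjjjEjjjjjjj=>jjjjWjjjjjjjj=>jjjjxjjjjjjjjj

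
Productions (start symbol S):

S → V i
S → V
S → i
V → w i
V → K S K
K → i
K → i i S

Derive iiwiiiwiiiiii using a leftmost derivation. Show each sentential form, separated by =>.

S=>V=>KSK=>iiSSK=>iiVSK=>iiwiSK=>iiwiVK=>iiwiKSKK=>iiwiiiSSKK=>iiwiiiVSKK=>iiwiiiwiSKK=>iiwiiiwiiKK=>iiwiiiwiiiiSK=>iiwiiiwiiiiiK=>iiwiiiwiiiiii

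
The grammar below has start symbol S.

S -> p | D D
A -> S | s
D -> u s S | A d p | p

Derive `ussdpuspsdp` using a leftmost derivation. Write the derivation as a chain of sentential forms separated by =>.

S => DD   [S -> D D]
DD => usSD   [D -> u s S]
usSD => usDDD   [S -> D D]
usDDD => usAdpDD   [D -> A d p]
usAdpDD => ussdpDD   [A -> s]
ussdpDD => ussdpusSD   [D -> u s S]
ussdpusSD => ussdpuspD   [S -> p]
ussdpuspD => ussdpuspAdp   [D -> A d p]
ussdpuspAdp => ussdpuspsdp   [A -> s]

S => DD => usSD => usDDD => usAdpDD => ussdpDD => ussdpusSD => ussdpuspD => ussdpuspAdp => ussdpuspsdp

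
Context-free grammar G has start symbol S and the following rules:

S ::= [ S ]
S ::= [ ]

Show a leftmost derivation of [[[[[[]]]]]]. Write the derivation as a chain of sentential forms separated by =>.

S=>[S]=>[[S]]=>[[[S]]]=>[[[[S]]]]=>[[[[[S]]]]]=>[[[[[[]]]]]]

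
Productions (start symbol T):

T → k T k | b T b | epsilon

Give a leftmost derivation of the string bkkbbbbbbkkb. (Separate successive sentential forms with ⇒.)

T ⇒ bTb   [T → b T b]
bTb ⇒ bkTkb   [T → k T k]
bkTkb ⇒ bkkTkkb   [T → k T k]
bkkTkkb ⇒ bkkbTbkkb   [T → b T b]
bkkbTbkkb ⇒ bkkbbTbbkkb   [T → b T b]
bkkbbTbbkkb ⇒ bkkbbbTbbbkkb   [T → b T b]
bkkbbbTbbbkkb ⇒ bkkbbbbbbkkb   [T → epsilon]

T ⇒ bTb ⇒ bkTkb ⇒ bkkTkkb ⇒ bkkbTbkkb ⇒ bkkbbTbbkkb ⇒ bkkbbbTbbbkkb ⇒ bkkbbbbbbkkb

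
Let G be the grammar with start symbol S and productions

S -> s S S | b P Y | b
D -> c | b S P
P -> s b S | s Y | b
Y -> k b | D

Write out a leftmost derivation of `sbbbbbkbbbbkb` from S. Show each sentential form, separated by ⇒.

S ⇒ sSS   [S -> s S S]
sSS ⇒ sbPYS   [S -> b P Y]
sbPYS ⇒ sbbYS   [P -> b]
sbbYS ⇒ sbbDS   [Y -> D]
sbbDS ⇒ sbbbSPS   [D -> b S P]
sbbbSPS ⇒ sbbbbPYPS   [S -> b P Y]
sbbbbPYPS ⇒ sbbbbbYPS   [P -> b]
sbbbbbYPS ⇒ sbbbbbkbPS   [Y -> k b]
sbbbbbkbPS ⇒ sbbbbbkbbS   [P -> b]
sbbbbbkbbS ⇒ sbbbbbkbbbPY   [S -> b P Y]
sbbbbbkbbbPY ⇒ sbbbbbkbbbbY   [P -> b]
sbbbbbkbbbbY ⇒ sbbbbbkbbbbkb   [Y -> k b]

S⇒sSS⇒sbPYS⇒sbbYS⇒sbbDS⇒sbbbSPS⇒sbbbbPYPS⇒sbbbbbYPS⇒sbbbbbkbPS⇒sbbbbbkbbS⇒sbbbbbkbbbPY⇒sbbbbbkbbbbY⇒sbbbbbkbbbbkb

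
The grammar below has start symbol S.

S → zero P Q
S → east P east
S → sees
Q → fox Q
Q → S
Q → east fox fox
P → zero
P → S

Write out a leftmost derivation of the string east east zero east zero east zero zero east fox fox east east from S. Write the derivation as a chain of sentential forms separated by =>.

S => east P east => east S east => east east P east east => east east S east east => east east zero P Q east east => east east zero S Q east east => east east zero east P east Q east east => east east zero east zero east Q east east => east east zero east zero east S east east => east east zero east zero east zero P Q east east => east east zero east zero east zero zero Q east east => east east zero east zero east zero zero east fox fox east east

S => east P east   [S → east P east]
east P east => east S east   [P → S]
east S east => east east P east east   [S → east P east]
east east P east east => east east S east east   [P → S]
east east S east east => east east zero P Q east east   [S → zero P Q]
east east zero P Q east east => east east zero S Q east east   [P → S]
east east zero S Q east east => east east zero east P east Q east east   [S → east P east]
east east zero east P east Q east east => east east zero east zero east Q east east   [P → zero]
east east zero east zero east Q east east => east east zero east zero east S east east   [Q → S]
east east zero east zero east S east east => east east zero east zero east zero P Q east east   [S → zero P Q]
east east zero east zero east zero P Q east east => east east zero east zero east zero zero Q east east   [P → zero]
east east zero east zero east zero zero Q east east => east east zero east zero east zero zero east fox fox east east   [Q → east fox fox]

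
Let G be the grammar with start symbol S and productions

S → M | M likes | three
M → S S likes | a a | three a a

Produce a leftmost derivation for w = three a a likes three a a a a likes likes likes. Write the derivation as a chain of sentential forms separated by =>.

S => M likes => S S likes likes => M likes S likes likes => three a a likes S likes likes => three a a likes M likes likes => three a a likes S S likes likes likes => three a a likes M S likes likes likes => three a a likes three a a S likes likes likes => three a a likes three a a M likes likes likes => three a a likes three a a a a likes likes likes

S => M likes   [S → M likes]
M likes => S S likes likes   [M → S S likes]
S S likes likes => M likes S likes likes   [S → M likes]
M likes S likes likes => three a a likes S likes likes   [M → three a a]
three a a likes S likes likes => three a a likes M likes likes   [S → M]
three a a likes M likes likes => three a a likes S S likes likes likes   [M → S S likes]
three a a likes S S likes likes likes => three a a likes M S likes likes likes   [S → M]
three a a likes M S likes likes likes => three a a likes three a a S likes likes likes   [M → three a a]
three a a likes three a a S likes likes likes => three a a likes three a a M likes likes likes   [S → M]
three a a likes three a a M likes likes likes => three a a likes three a a a a likes likes likes   [M → a a]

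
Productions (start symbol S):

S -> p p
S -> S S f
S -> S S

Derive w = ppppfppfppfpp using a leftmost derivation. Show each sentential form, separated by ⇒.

S ⇒ SS   [S -> S S]
SS ⇒ SSfS   [S -> S S f]
SSfS ⇒ SSfSfS   [S -> S S f]
SSfSfS ⇒ SSfSfSfS   [S -> S S f]
SSfSfSfS ⇒ ppSfSfSfS   [S -> p p]
ppSfSfSfS ⇒ ppppfSfSfS   [S -> p p]
ppppfSfSfS ⇒ ppppfppfSfS   [S -> p p]
ppppfppfSfS ⇒ ppppfppfppfS   [S -> p p]
ppppfppfppfS ⇒ ppppfppfppfpp   [S -> p p]

S ⇒ SS ⇒ SSfS ⇒ SSfSfS ⇒ SSfSfSfS ⇒ ppSfSfSfS ⇒ ppppfSfSfS ⇒ ppppfppfSfS ⇒ ppppfppfppfS ⇒ ppppfppfppfpp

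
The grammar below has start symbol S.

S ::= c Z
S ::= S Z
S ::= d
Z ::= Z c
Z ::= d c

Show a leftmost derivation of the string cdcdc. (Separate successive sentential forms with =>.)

S => SZ => cZZ => cdcZ => cdcdc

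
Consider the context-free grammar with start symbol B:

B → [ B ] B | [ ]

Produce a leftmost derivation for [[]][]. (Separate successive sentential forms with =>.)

B => [B]B => [[]]B => [[]][]

B => [B]B   [B → [ B ] B]
[B]B => [[]]B   [B → [ ]]
[[]]B => [[]][]   [B → [ ]]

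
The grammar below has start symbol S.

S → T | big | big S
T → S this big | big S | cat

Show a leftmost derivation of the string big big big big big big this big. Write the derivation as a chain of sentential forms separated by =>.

S => T => big S => big big S => big big T => big big S this big => big big big S this big => big big big big S this big => big big big big T this big => big big big big big S this big => big big big big big big this big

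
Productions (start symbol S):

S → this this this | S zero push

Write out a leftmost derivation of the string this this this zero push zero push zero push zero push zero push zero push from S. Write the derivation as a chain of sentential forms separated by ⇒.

S ⇒ S zero push   [S → S zero push]
S zero push ⇒ S zero push zero push   [S → S zero push]
S zero push zero push ⇒ S zero push zero push zero push   [S → S zero push]
S zero push zero push zero push ⇒ S zero push zero push zero push zero push   [S → S zero push]
S zero push zero push zero push zero push ⇒ S zero push zero push zero push zero push zero push   [S → S zero push]
S zero push zero push zero push zero push zero push ⇒ S zero push zero push zero push zero push zero push zero push   [S → S zero push]
S zero push zero push zero push zero push zero push zero push ⇒ this this this zero push zero push zero push zero push zero push zero push   [S → this this this]

S ⇒ S zero push ⇒ S zero push zero push ⇒ S zero push zero push zero push ⇒ S zero push zero push zero push zero push ⇒ S zero push zero push zero push zero push zero push ⇒ S zero push zero push zero push zero push zero push zero push ⇒ this this this zero push zero push zero push zero push zero push zero push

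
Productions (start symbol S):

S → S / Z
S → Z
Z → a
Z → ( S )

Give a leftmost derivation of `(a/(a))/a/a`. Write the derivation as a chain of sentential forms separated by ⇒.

S ⇒ S/Z ⇒ S/Z/Z ⇒ Z/Z/Z ⇒ (S)/Z/Z ⇒ (S/Z)/Z/Z ⇒ (Z/Z)/Z/Z ⇒ (a/Z)/Z/Z ⇒ (a/(S))/Z/Z ⇒ (a/(Z))/Z/Z ⇒ (a/(a))/Z/Z ⇒ (a/(a))/a/Z ⇒ (a/(a))/a/a

S ⇒ S/Z   [S → S / Z]
S/Z ⇒ S/Z/Z   [S → S / Z]
S/Z/Z ⇒ Z/Z/Z   [S → Z]
Z/Z/Z ⇒ (S)/Z/Z   [Z → ( S )]
(S)/Z/Z ⇒ (S/Z)/Z/Z   [S → S / Z]
(S/Z)/Z/Z ⇒ (Z/Z)/Z/Z   [S → Z]
(Z/Z)/Z/Z ⇒ (a/Z)/Z/Z   [Z → a]
(a/Z)/Z/Z ⇒ (a/(S))/Z/Z   [Z → ( S )]
(a/(S))/Z/Z ⇒ (a/(Z))/Z/Z   [S → Z]
(a/(Z))/Z/Z ⇒ (a/(a))/Z/Z   [Z → a]
(a/(a))/Z/Z ⇒ (a/(a))/a/Z   [Z → a]
(a/(a))/a/Z ⇒ (a/(a))/a/a   [Z → a]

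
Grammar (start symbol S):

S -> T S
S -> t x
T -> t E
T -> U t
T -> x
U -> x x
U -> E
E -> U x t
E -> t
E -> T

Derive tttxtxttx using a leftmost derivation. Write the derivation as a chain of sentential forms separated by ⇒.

S ⇒ TS ⇒ tES ⇒ tUxtS ⇒ tExtS ⇒ tTxtS ⇒ ttExtS ⇒ ttUxtxtS ⇒ ttExtxtS ⇒ tttxtxtS ⇒ tttxtxttx

S ⇒ TS   [S -> T S]
TS ⇒ tES   [T -> t E]
tES ⇒ tUxtS   [E -> U x t]
tUxtS ⇒ tExtS   [U -> E]
tExtS ⇒ tTxtS   [E -> T]
tTxtS ⇒ ttExtS   [T -> t E]
ttExtS ⇒ ttUxtxtS   [E -> U x t]
ttUxtxtS ⇒ ttExtxtS   [U -> E]
ttExtxtS ⇒ tttxtxtS   [E -> t]
tttxtxtS ⇒ tttxtxttx   [S -> t x]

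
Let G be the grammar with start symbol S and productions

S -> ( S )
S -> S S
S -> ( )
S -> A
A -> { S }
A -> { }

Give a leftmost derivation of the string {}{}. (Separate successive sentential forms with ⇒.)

S ⇒ SS   [S -> S S]
SS ⇒ AS   [S -> A]
AS ⇒ {}S   [A -> { }]
{}S ⇒ {}A   [S -> A]
{}A ⇒ {}{}   [A -> { }]

S ⇒ SS ⇒ AS ⇒ {}S ⇒ {}A ⇒ {}{}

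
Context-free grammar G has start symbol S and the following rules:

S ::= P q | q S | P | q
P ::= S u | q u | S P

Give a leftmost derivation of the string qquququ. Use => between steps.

S => qS   [S ::= q S]
qS => qP   [S ::= P]
qP => qSP   [P ::= S P]
qSP => qPP   [S ::= P]
qPP => qSuP   [P ::= S u]
qSuP => qPquP   [S ::= P q]
qPquP => qququP   [P ::= q u]
qququP => qquququ   [P ::= q u]

S => qS => qP => qSP => qPP => qSuP => qPquP => qququP => qquququ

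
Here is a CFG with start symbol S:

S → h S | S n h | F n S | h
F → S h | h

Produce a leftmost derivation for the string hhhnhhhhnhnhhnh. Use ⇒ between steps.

S⇒hS⇒hhS⇒hhFnS⇒hhhnS⇒hhhnFnS⇒hhhnShnS⇒hhhnhShnS⇒hhhnhSnhhnS⇒hhhnhFnSnhhnS⇒hhhnhShnSnhhnS⇒hhhnhhShnSnhhnS⇒hhhnhhhhnSnhhnS⇒hhhnhhhhnhnhhnS⇒hhhnhhhhnhnhhnh

S ⇒ hS   [S → h S]
hS ⇒ hhS   [S → h S]
hhS ⇒ hhFnS   [S → F n S]
hhFnS ⇒ hhhnS   [F → h]
hhhnS ⇒ hhhnFnS   [S → F n S]
hhhnFnS ⇒ hhhnShnS   [F → S h]
hhhnShnS ⇒ hhhnhShnS   [S → h S]
hhhnhShnS ⇒ hhhnhSnhhnS   [S → S n h]
hhhnhSnhhnS ⇒ hhhnhFnSnhhnS   [S → F n S]
hhhnhFnSnhhnS ⇒ hhhnhShnSnhhnS   [F → S h]
hhhnhShnSnhhnS ⇒ hhhnhhShnSnhhnS   [S → h S]
hhhnhhShnSnhhnS ⇒ hhhnhhhhnSnhhnS   [S → h]
hhhnhhhhnSnhhnS ⇒ hhhnhhhhnhnhhnS   [S → h]
hhhnhhhhnhnhhnS ⇒ hhhnhhhhnhnhhnh   [S → h]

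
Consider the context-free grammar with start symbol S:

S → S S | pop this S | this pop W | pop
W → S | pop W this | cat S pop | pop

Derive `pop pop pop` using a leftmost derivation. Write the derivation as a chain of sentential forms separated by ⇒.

S ⇒ S S ⇒ S S S ⇒ pop S S ⇒ pop pop S ⇒ pop pop pop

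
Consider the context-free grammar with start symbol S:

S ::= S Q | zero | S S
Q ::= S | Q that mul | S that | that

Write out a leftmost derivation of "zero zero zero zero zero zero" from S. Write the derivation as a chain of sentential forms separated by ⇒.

S ⇒ S S ⇒ S S S ⇒ S S S S ⇒ S Q S S S ⇒ zero Q S S S ⇒ zero S S S S ⇒ zero S S S S S ⇒ zero zero S S S S ⇒ zero zero zero S S S ⇒ zero zero zero zero S S ⇒ zero zero zero zero zero S ⇒ zero zero zero zero zero zero

S ⇒ S S   [S ::= S S]
S S ⇒ S S S   [S ::= S S]
S S S ⇒ S S S S   [S ::= S S]
S S S S ⇒ S Q S S S   [S ::= S Q]
S Q S S S ⇒ zero Q S S S   [S ::= zero]
zero Q S S S ⇒ zero S S S S   [Q ::= S]
zero S S S S ⇒ zero S S S S S   [S ::= S S]
zero S S S S S ⇒ zero zero S S S S   [S ::= zero]
zero zero S S S S ⇒ zero zero zero S S S   [S ::= zero]
zero zero zero S S S ⇒ zero zero zero zero S S   [S ::= zero]
zero zero zero zero S S ⇒ zero zero zero zero zero S   [S ::= zero]
zero zero zero zero zero S ⇒ zero zero zero zero zero zero   [S ::= zero]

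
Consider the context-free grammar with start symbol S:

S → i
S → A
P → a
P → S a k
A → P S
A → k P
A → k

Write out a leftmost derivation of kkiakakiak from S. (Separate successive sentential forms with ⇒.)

S ⇒ A   [S → A]
A ⇒ kP   [A → k P]
kP ⇒ kSak   [P → S a k]
kSak ⇒ kAak   [S → A]
kAak ⇒ kPSak   [A → P S]
kPSak ⇒ kSakSak   [P → S a k]
kSakSak ⇒ kAakSak   [S → A]
kAakSak ⇒ kkPakSak   [A → k P]
kkPakSak ⇒ kkSakakSak   [P → S a k]
kkSakakSak ⇒ kkiakakSak   [S → i]
kkiakakSak ⇒ kkiakakiak   [S → i]

S⇒A⇒kP⇒kSak⇒kAak⇒kPSak⇒kSakSak⇒kAakSak⇒kkPakSak⇒kkSakakSak⇒kkiakakSak⇒kkiakakiak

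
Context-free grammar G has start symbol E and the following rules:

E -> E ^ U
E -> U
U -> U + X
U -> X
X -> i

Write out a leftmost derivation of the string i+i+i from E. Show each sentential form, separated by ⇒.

E ⇒ U ⇒ U+X ⇒ U+X+X ⇒ X+X+X ⇒ i+X+X ⇒ i+i+X ⇒ i+i+i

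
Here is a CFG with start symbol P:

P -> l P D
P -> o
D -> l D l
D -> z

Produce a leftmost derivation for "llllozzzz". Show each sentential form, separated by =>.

P=>lPD=>llPDD=>lllPDDD=>llllPDDDD=>lllloDDDD=>llllozDDD=>llllozzDD=>llllozzzD=>llllozzzz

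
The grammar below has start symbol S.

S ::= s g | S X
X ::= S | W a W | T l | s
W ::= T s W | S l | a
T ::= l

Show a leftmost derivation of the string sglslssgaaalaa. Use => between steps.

S=>SX=>sgX=>sgWaW=>sgTsWaW=>sglsWaW=>sglsTsWaW=>sglslsWaW=>sglslsSlaW=>sglslsSXlaW=>sglslssgXlaW=>sglslssgWaWlaW=>sglslssgaaWlaW=>sglslssgaaalaW=>sglslssgaaalaa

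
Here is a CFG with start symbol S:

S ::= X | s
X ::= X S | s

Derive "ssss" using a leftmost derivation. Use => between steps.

S => X   [S ::= X]
X => XS   [X ::= X S]
XS => XSS   [X ::= X S]
XSS => sSS   [X ::= s]
sSS => sXS   [S ::= X]
sXS => ssS   [X ::= s]
ssS => ssX   [S ::= X]
ssX => ssXS   [X ::= X S]
ssXS => sssS   [X ::= s]
sssS => ssss   [S ::= s]

S => X => XS => XSS => sSS => sXS => ssS => ssX => ssXS => sssS => ssss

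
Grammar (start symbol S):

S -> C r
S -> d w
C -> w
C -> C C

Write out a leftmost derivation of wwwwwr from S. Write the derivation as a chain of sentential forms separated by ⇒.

S ⇒ Cr ⇒ CCr ⇒ CCCr ⇒ wCCr ⇒ wwCr ⇒ wwCCr ⇒ wwwCr ⇒ wwwCCr ⇒ wwwwCr ⇒ wwwwwr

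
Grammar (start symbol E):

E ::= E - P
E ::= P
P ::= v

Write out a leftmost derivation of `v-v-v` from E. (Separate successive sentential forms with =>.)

E => E-P => E-P-P => P-P-P => v-P-P => v-v-P => v-v-v

E => E-P   [E ::= E - P]
E-P => E-P-P   [E ::= E - P]
E-P-P => P-P-P   [E ::= P]
P-P-P => v-P-P   [P ::= v]
v-P-P => v-v-P   [P ::= v]
v-v-P => v-v-v   [P ::= v]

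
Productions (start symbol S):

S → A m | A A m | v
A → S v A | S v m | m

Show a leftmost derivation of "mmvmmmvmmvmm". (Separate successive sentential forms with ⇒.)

S ⇒ Am   [S → A m]
Am ⇒ SvAm   [A → S v A]
SvAm ⇒ AmvAm   [S → A m]
AmvAm ⇒ SvAmvAm   [A → S v A]
SvAmvAm ⇒ AAmvAmvAm   [S → A A m]
AAmvAmvAm ⇒ SvmAmvAmvAm   [A → S v m]
SvmAmvAmvAm ⇒ AmvmAmvAmvAm   [S → A m]
AmvmAmvAmvAm ⇒ mmvmAmvAmvAm   [A → m]
mmvmAmvAmvAm ⇒ mmvmmmvAmvAm   [A → m]
mmvmmmvAmvAm ⇒ mmvmmmvmmvAm   [A → m]
mmvmmmvmmvAm ⇒ mmvmmmvmmvmm   [A → m]

S ⇒ Am ⇒ SvAm ⇒ AmvAm ⇒ SvAmvAm ⇒ AAmvAmvAm ⇒ SvmAmvAmvAm ⇒ AmvmAmvAmvAm ⇒ mmvmAmvAmvAm ⇒ mmvmmmvAmvAm ⇒ mmvmmmvmmvAm ⇒ mmvmmmvmmvmm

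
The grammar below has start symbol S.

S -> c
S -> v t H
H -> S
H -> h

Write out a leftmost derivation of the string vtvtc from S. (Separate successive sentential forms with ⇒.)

S ⇒ vtH ⇒ vtS ⇒ vtvtH ⇒ vtvtS ⇒ vtvtc

S ⇒ vtH   [S -> v t H]
vtH ⇒ vtS   [H -> S]
vtS ⇒ vtvtH   [S -> v t H]
vtvtH ⇒ vtvtS   [H -> S]
vtvtS ⇒ vtvtc   [S -> c]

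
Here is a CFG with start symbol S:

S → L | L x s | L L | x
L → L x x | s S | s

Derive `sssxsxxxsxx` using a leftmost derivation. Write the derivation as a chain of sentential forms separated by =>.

S=>L=>Lxx=>sSxx=>sLxsxx=>sLxxxsxx=>ssSxxxsxx=>ssLxsxxxsxx=>sssxsxxxsxx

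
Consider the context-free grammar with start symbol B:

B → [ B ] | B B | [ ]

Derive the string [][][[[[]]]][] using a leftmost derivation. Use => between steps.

B=>BB=>[]B=>[]BB=>[][]B=>[][]BB=>[][][B]B=>[][][[B]]B=>[][][[[B]]]B=>[][][[[[]]]]B=>[][][[[[]]]][]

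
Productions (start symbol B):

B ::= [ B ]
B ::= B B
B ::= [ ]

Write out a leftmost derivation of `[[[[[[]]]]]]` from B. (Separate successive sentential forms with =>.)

B => [B] => [[B]] => [[[B]]] => [[[[B]]]] => [[[[[B]]]]] => [[[[[[]]]]]]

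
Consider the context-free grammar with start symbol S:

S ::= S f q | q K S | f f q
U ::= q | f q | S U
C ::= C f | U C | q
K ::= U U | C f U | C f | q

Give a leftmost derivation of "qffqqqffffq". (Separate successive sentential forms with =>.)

S => qKS => qCfS => qCffS => qUCffS => qSUCffS => qffqUCffS => qffqqCffS => qffqqqffS => qffqqqffffq

S => qKS   [S ::= q K S]
qKS => qCfS   [K ::= C f]
qCfS => qCffS   [C ::= C f]
qCffS => qUCffS   [C ::= U C]
qUCffS => qSUCffS   [U ::= S U]
qSUCffS => qffqUCffS   [S ::= f f q]
qffqUCffS => qffqqCffS   [U ::= q]
qffqqCffS => qffqqqffS   [C ::= q]
qffqqqffS => qffqqqffffq   [S ::= f f q]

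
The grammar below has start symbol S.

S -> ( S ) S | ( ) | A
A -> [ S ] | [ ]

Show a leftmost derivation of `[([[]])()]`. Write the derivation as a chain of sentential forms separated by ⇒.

S⇒A⇒[S]⇒[(S)S]⇒[(A)S]⇒[([S])S]⇒[([A])S]⇒[([[]])S]⇒[([[]])()]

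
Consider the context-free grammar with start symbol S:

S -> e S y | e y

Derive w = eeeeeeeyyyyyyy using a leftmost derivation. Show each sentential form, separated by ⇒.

S ⇒ eSy ⇒ eeSyy ⇒ eeeSyyy ⇒ eeeeSyyyy ⇒ eeeeeSyyyyy ⇒ eeeeeeSyyyyyy ⇒ eeeeeeeyyyyyyy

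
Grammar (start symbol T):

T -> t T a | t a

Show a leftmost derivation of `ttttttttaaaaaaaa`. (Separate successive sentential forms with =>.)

T => tTa => ttTaa => tttTaaa => ttttTaaaa => tttttTaaaaa => ttttttTaaaaaa => tttttttTaaaaaaa => ttttttttaaaaaaaa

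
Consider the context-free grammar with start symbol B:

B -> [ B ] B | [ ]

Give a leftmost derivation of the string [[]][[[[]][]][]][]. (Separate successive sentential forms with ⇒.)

B ⇒ [B]B ⇒ [[]]B ⇒ [[]][B]B ⇒ [[]][[B]B]B ⇒ [[]][[[B]B]B]B ⇒ [[]][[[[]]B]B]B ⇒ [[]][[[[]][]]B]B ⇒ [[]][[[[]][]][]]B ⇒ [[]][[[[]][]][]][]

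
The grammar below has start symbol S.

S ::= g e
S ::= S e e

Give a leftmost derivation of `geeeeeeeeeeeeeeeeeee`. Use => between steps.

S=>See=>Seeee=>Seeeeee=>Seeeeeeee=>Seeeeeeeeee=>Seeeeeeeeeeee=>Seeeeeeeeeeeeee=>Seeeeeeeeeeeeeeee=>Seeeeeeeeeeeeeeeeee=>geeeeeeeeeeeeeeeeeee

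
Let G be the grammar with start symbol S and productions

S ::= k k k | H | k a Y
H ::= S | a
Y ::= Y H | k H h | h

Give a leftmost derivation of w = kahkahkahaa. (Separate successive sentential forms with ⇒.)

S ⇒ kaY ⇒ kaYH ⇒ kaYHH ⇒ kahHH ⇒ kahSH ⇒ kahkaYH ⇒ kahkaYHH ⇒ kahkahHH ⇒ kahkahSH ⇒ kahkahkaYH ⇒ kahkahkaYHH ⇒ kahkahkahHH ⇒ kahkahkahaH ⇒ kahkahkahaa

S ⇒ kaY   [S ::= k a Y]
kaY ⇒ kaYH   [Y ::= Y H]
kaYH ⇒ kaYHH   [Y ::= Y H]
kaYHH ⇒ kahHH   [Y ::= h]
kahHH ⇒ kahSH   [H ::= S]
kahSH ⇒ kahkaYH   [S ::= k a Y]
kahkaYH ⇒ kahkaYHH   [Y ::= Y H]
kahkaYHH ⇒ kahkahHH   [Y ::= h]
kahkahHH ⇒ kahkahSH   [H ::= S]
kahkahSH ⇒ kahkahkaYH   [S ::= k a Y]
kahkahkaYH ⇒ kahkahkaYHH   [Y ::= Y H]
kahkahkaYHH ⇒ kahkahkahHH   [Y ::= h]
kahkahkahHH ⇒ kahkahkahaH   [H ::= a]
kahkahkahaH ⇒ kahkahkahaa   [H ::= a]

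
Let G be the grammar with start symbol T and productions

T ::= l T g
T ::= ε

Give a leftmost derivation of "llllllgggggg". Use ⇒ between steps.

T ⇒ lTg   [T ::= l T g]
lTg ⇒ llTgg   [T ::= l T g]
llTgg ⇒ lllTggg   [T ::= l T g]
lllTggg ⇒ llllTgggg   [T ::= l T g]
llllTgggg ⇒ lllllTggggg   [T ::= l T g]
lllllTggggg ⇒ llllllTgggggg   [T ::= l T g]
llllllTgggggg ⇒ llllllgggggg   [T ::= ε]

T ⇒ lTg ⇒ llTgg ⇒ lllTggg ⇒ llllTgggg ⇒ lllllTggggg ⇒ llllllTgggggg ⇒ llllllgggggg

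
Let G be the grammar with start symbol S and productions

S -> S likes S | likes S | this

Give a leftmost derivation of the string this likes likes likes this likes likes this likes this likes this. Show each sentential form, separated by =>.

S => S likes S => S likes S likes S => this likes S likes S => this likes likes S likes S => this likes likes likes S likes S => this likes likes likes this likes S => this likes likes likes this likes S likes S => this likes likes likes this likes likes S likes S => this likes likes likes this likes likes S likes S likes S => this likes likes likes this likes likes this likes S likes S => this likes likes likes this likes likes this likes this likes S => this likes likes likes this likes likes this likes this likes this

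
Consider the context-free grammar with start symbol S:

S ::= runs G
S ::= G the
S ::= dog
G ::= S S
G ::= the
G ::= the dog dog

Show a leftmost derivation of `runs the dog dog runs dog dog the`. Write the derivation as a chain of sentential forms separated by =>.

S => G the => S S the => runs G S the => runs the dog dog S the => runs the dog dog runs G the => runs the dog dog runs S S the => runs the dog dog runs dog S the => runs the dog dog runs dog dog the

S => G the   [S ::= G the]
G the => S S the   [G ::= S S]
S S the => runs G S the   [S ::= runs G]
runs G S the => runs the dog dog S the   [G ::= the dog dog]
runs the dog dog S the => runs the dog dog runs G the   [S ::= runs G]
runs the dog dog runs G the => runs the dog dog runs S S the   [G ::= S S]
runs the dog dog runs S S the => runs the dog dog runs dog S the   [S ::= dog]
runs the dog dog runs dog S the => runs the dog dog runs dog dog the   [S ::= dog]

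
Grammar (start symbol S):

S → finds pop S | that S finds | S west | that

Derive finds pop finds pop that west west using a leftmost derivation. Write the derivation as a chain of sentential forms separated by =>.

S => finds pop S => finds pop finds pop S => finds pop finds pop S west => finds pop finds pop S west west => finds pop finds pop that west west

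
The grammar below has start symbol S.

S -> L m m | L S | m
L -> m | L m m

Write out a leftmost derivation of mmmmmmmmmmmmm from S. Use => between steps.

S => LS => LmmS => mmmS => mmmLS => mmmLmmS => mmmLmmmmS => mmmmmmmmS => mmmmmmmmLmm => mmmmmmmmLmmmm => mmmmmmmmmmmmm

S => LS   [S -> L S]
LS => LmmS   [L -> L m m]
LmmS => mmmS   [L -> m]
mmmS => mmmLS   [S -> L S]
mmmLS => mmmLmmS   [L -> L m m]
mmmLmmS => mmmLmmmmS   [L -> L m m]
mmmLmmmmS => mmmmmmmmS   [L -> m]
mmmmmmmmS => mmmmmmmmLmm   [S -> L m m]
mmmmmmmmLmm => mmmmmmmmLmmmm   [L -> L m m]
mmmmmmmmLmmmm => mmmmmmmmmmmmm   [L -> m]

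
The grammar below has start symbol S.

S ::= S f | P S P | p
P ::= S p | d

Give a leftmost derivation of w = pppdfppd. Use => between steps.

S => PSP => SpSP => SfpSP => PSPfpSP => SpSPfpSP => ppSPfpSP => pppPfpSP => pppdfpSP => pppdfppP => pppdfppd

S => PSP   [S ::= P S P]
PSP => SpSP   [P ::= S p]
SpSP => SfpSP   [S ::= S f]
SfpSP => PSPfpSP   [S ::= P S P]
PSPfpSP => SpSPfpSP   [P ::= S p]
SpSPfpSP => ppSPfpSP   [S ::= p]
ppSPfpSP => pppPfpSP   [S ::= p]
pppPfpSP => pppdfpSP   [P ::= d]
pppdfpSP => pppdfppP   [S ::= p]
pppdfppP => pppdfppd   [P ::= d]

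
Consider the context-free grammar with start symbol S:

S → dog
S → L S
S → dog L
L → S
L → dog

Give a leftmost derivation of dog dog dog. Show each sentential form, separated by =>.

S => L S   [S → L S]
L S => dog S   [L → dog]
dog S => dog L S   [S → L S]
dog L S => dog dog S   [L → dog]
dog dog S => dog dog dog   [S → dog]

S => L S => dog S => dog L S => dog dog S => dog dog dog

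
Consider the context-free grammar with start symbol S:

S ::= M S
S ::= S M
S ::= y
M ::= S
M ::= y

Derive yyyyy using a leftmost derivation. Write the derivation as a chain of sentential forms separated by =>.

S => MS   [S ::= M S]
MS => yS   [M ::= y]
yS => yMS   [S ::= M S]
yMS => yyS   [M ::= y]
yyS => yySM   [S ::= S M]
yySM => yySMM   [S ::= S M]
yySMM => yyyMM   [S ::= y]
yyyMM => yyyyM   [M ::= y]
yyyyM => yyyyy   [M ::= y]

S=>MS=>yS=>yMS=>yyS=>yySM=>yySMM=>yyyMM=>yyyyM=>yyyyy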